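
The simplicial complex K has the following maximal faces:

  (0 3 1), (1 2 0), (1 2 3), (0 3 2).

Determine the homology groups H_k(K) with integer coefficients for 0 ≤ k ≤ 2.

Fix the vertex order 0 < 1 < 2 < 3 and write every simplex with vertices in increasing order. Then dim K = 2 and the simplices of K are:

  0-simplices (4): [0], [1], [2], [3]
  1-simplices (6): [0,1], [0,2], [0,3], [1,2], [1,3], [2,3]
  2-simplices (4): [0,1,2], [0,1,3], [0,2,3], [1,2,3]

giving chain groups C_0 ≅ Z^4, C_1 ≅ Z^6, C_2 ≅ Z^4.

∂_1: C_1 → C_0 sends each edge [p,q] (with p < q) to q − p.
The resulting 4×6 matrix has rank 3, and its Smith normal form has invariant factors (1,1,1).

∂_2: C_2 → C_1 sends each 2-simplex [p,q,r] to [q,r] − [p,r] + [p,q]. For instance
  ∂[0,1,3] = [1,3] − [0,3] + [0,1],
  ∂[0,1,2] = [1,2] − [0,2] + [0,1].
This gives a 6×4 integer matrix of rank 3; reducing to Smith normal form yields diagonal entries (1,1,1).

Reading off H_k = ker ∂_k / im ∂_{k+1}:

  H_0: rank C_0 − rank ∂_1 = 4 − 3 = 1, and the invariant factors of ∂_1 are all 1, so H_0 ≅ Z.
  H_1: rank ker ∂_1 − rank ∂_2 = (6 − 3) − 3 = 0, and the invariant factors of ∂_2 are all 1, so H_1 ≅ 0.
  H_2: rank ker ∂_2 − rank ∂_3 = (4 − 3) − 0 = 1, and there is no ∂_3, so H_2 ≅ Z.

As a check, the Euler characteristic is 4 − 6 + 4 = 2, which agrees with 1 − 0 + 1 = 2.

H_0 ≅ Z,  H_1 = 0,  H_2 ≅ Z.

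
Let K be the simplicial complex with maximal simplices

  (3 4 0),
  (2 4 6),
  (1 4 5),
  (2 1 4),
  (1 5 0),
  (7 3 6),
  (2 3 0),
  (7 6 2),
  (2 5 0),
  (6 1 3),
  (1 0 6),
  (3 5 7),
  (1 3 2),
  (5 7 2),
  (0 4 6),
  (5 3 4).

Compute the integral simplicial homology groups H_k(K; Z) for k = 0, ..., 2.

H_0 = Z,  H_1 = Z^2,  H_2 = Z.

Order the vertices as 0 < 1 < 2 < 3 < 4 < 5 < 6 < 7. Listing each simplex with vertices in this order, K has dimension 2 with simplices:

  0-simplices (8): [0], [1], [2], [3], [4], [5], [6], [7]
  1-simplices (24): (24 of them)
  2-simplices (16): [0,1,5], [0,1,6], [0,2,3], [0,2,5], [0,3,4], [0,4,6], [1,2,3], [1,2,4], [1,3,6], [1,4,5], [2,4,6], [2,5,7], [2,6,7], [3,4,5], [3,5,7], [3,6,7]

so the chain groups are C_0 ≅ Z^8, C_1 ≅ Z^24, C_2 ≅ Z^16.

Boundary ∂_1: C_1 → C_0 maps an edge to its endpoints' difference, ∂[p,q] = q − p.
As a 8×24 matrix over Z this has rank 7, with invariant factors (1,1,1,1,1,1,1).

∂_2: C_2 → C_1 maps a triangle to the signed sum of its edges. For instance
  ∂[2,6,7] = [6,7] − [2,7] + [2,6],
  ∂[1,4,5] = [4,5] − [1,5] + [1,4].
This gives a 24×16 integer matrix of rank 15; reducing to Smith normal form yields diagonal entries (1,1,1,1,1,1,1,1,1,1,1,1,1,1,1).

Now H_k = ker ∂_k / im ∂_{k+1}, so:

  H_0: rank C_0 − rank ∂_1 = 8 − 7 = 1, and the invariant factors of ∂_1 are all 1, so H_0 = Z.
  H_1: rank ker ∂_1 − rank ∂_2 = (24 − 7) − 15 = 2, and the invariant factors of ∂_2 are all 1, so H_1 = Z^2.
  H_2: rank ker ∂_2 − rank ∂_3 = (16 − 15) − 0 = 1, and there is no ∂_3, so H_2 = Z.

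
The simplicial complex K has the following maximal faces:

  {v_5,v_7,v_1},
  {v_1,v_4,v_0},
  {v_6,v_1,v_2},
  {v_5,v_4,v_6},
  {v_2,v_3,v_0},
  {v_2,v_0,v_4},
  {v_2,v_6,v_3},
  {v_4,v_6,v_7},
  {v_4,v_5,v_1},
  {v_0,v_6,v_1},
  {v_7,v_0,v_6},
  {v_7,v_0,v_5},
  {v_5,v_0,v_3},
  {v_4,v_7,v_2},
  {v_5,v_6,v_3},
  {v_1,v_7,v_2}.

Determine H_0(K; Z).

H_0 ≅ Z.

K has 8 vertices, 24 edges, 16 triangles.
rank ∂_0 = 0, rank ∂_1 = 7 ⇒ b_0 = 8 − 0 − 7 = 1; all invariant factors of ∂_1 are 1 so no torsion. So H_0 ≅ Z.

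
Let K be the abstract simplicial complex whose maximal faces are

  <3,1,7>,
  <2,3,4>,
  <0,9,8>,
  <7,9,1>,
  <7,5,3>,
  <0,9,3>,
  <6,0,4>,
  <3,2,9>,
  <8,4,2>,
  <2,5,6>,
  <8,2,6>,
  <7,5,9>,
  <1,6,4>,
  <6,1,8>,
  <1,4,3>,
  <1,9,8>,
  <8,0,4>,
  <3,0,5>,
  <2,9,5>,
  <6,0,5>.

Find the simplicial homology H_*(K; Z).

H_0 = Z,  H_1 = Z ⊕ Z/2,  H_2 = 0.

K has 10 vertices, 30 edges, 20 triangles.
rank ∂_0 = 0, rank ∂_1 = 9 ⇒ b_0 = 10 − 0 − 9 = 1; all invariant factors of ∂_1 are 1 so no torsion. So H_0 = Z.
rank ∂_1 = 9, rank ∂_2 = 20 ⇒ b_1 = 30 − 9 − 20 = 1; ∂_2 has invariant factor(s) [2] giving torsion. So H_1 = Z ⊕ Z/2.
rank ∂_2 = 20, rank ∂_3 = 0 ⇒ b_2 = 20 − 20 − 0 = 0. So H_2 = 0.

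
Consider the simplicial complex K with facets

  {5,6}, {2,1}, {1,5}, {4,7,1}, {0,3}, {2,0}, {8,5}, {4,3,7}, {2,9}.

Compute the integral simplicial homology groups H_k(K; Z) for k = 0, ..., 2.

Order the vertices as 0 < 1 < 2 < 3 < 4 < 5 < 6 < 7 < 8 < 9. Listing each simplex with vertices in this order, K has dimension 2 with simplices:

  0-simplices (10): [0], [1], [2], [3], [4], [5], [6], [7], [8], [9]
  1-simplices (12): [0,2], [0,3], [1,2], [1,4], [1,5], [1,7], [2,9], [3,4], [3,7], [4,7], [5,6], [5,8]
  2-simplices (2): [1,4,7], [3,4,7]

so the chain groups are C_0 ≅ Z^10, C_1 ≅ Z^12, C_2 ≅ Z^2.

∂_1: C_1 → C_0 maps an edge to its endpoints' difference, ∂[p,q] = q − p.
The 10×12 boundary matrix has rank 9 and Smith normal form diag(1,1,1,1,1,1,1,1,1).

∂_2: C_2 → C_1 sends each 2-simplex [p,q,r] to [q,r] − [p,r] + [p,q]. For instance
  ∂[1,4,7] = [4,7] − [1,7] + [1,4],
  ∂[3,4,7] = [4,7] − [3,7] + [3,4].
This gives a 12×2 integer matrix of rank 2; reducing to Smith normal form yields diagonal entries (1,1).

Now H_k = ker ∂_k / im ∂_{k+1}, so:

  H_0: rank C_0 − rank ∂_1 = 10 − 9 = 1, and the invariant factors of ∂_1 are all 1, so H_0 = Z.
  H_1: rank ker ∂_1 − rank ∂_2 = (12 − 9) − 2 = 1, and the invariant factors of ∂_2 are all 1, so H_1 = Z.
  H_2: rank ker ∂_2 − rank ∂_3 = (2 − 2) − 0 = 0, and there is no ∂_3, so H_2 = 0.

H_0 = Z,  H_1 = Z,  H_2 = 0.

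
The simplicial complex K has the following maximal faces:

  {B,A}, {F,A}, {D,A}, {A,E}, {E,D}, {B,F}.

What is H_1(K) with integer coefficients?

H_1 ≅ Z^2.

K has 5 vertices, 6 edges.
rank ∂_1 = 4, rank ∂_2 = 0 ⇒ b_1 = 6 − 4 − 0 = 2. So H_1 ≅ Z^2.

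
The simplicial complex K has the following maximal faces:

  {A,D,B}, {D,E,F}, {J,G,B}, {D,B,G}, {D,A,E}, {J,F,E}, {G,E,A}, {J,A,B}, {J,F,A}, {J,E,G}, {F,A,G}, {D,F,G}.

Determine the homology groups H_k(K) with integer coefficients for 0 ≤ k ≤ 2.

H_0 = Z,  H_1 = Z/2Z,  H_2 = 0.

Fix the vertex order A < B < D < E < F < G < J and write every simplex with vertices in increasing order. Then dim K = 2 and the simplices of K are:

  0-simplices (7): A, B, D, E, F, G, J
  1-simplices (18): AB, AD, AE, AF, AG, AJ, BD, BG, BJ, DE, DF, DG, EF, EG, EJ, FG, FJ, GJ
  2-simplices (12): ABD, ABJ, ADE, AEG, AFG, AFJ, BDG, BGJ, DEF, DFG, EFJ, EGJ

giving chain groups C_0 ≅ Z^7, C_1 ≅ Z^18, C_2 ≅ Z^12.

∂_1: C_1 → C_0 is given by ∂[p,q] = [q] − [p]. For instance
  ∂BJ = J − B.
The 7×18 boundary matrix has rank 6 and Smith normal form diag(1,1,1,1,1,1).

Boundary ∂_2: C_2 → C_1 sends each 2-simplex [p,q,r] to [q,r] − [p,r] + [p,q]. For instance
  ∂AFJ = FJ − AJ + AF,
  ∂DFG = FG − DG + DF.
The resulting 18×12 matrix has rank 12, and its Smith normal form has invariant factors (1,1,1,1,1,1,1,1,1,1,1,2).

From H_k ≅ ker(∂_k) / im(∂_{k+1}) we obtain:

  H_0: rank C_0 − rank ∂_1 = 7 − 6 = 1, and the invariant factors of ∂_1 are all 1, so H_0 = Z.
  H_1: rank ker ∂_1 − rank ∂_2 = (18 − 6) − 12 = 0, and ∂_2 has invariant factor 2 > 1, so H_1 = Z/2Z.
  H_2: rank ker ∂_2 − rank ∂_3 = (12 − 12) − 0 = 0, and there is no ∂_3, so H_2 = 0.

(K is a triangulation of the real projective plane RP^2.)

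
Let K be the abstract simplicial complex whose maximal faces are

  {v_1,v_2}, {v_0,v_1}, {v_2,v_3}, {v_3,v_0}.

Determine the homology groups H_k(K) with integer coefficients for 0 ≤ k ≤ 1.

H_0 = Z,  H_1 = Z.

Fix the vertex order v_0 < v_1 < v_2 < v_3 and write every simplex with vertices in increasing order. Then dim K = 1 and the simplices of K are:

  0-simplices (4): [v_0], [v_1], [v_2], [v_3]
  1-simplices (4): [v_0,v_1], [v_0,v_3], [v_1,v_2], [v_2,v_3]

Hence C_0 ≅ Z^4, C_1 ≅ Z^4.

∂_1: C_1 → C_0 sends each edge [p,q] (with p < q) to q − p. For instance
  ∂[v_0,v_3] = [v_3] − [v_0].
This gives a 4×4 integer matrix of rank 3; reducing to Smith normal form yields diagonal entries (1,1,1).

From H_k ≅ ker(∂_k) / im(∂_{k+1}) we obtain:

  H_0: rank C_0 − rank ∂_1 = 4 − 3 = 1, and the invariant factors of ∂_1 are all 1, so H_0 ≅ Z.
  H_1: rank ker ∂_1 − rank ∂_2 = (4 − 3) − 0 = 1, and there is no ∂_2, so H_1 ≅ Z.

(K is a triangulation of the circle S^1.)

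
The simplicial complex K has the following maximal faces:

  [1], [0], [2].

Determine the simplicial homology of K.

H_0 = Z^3.

K has 3 vertices.
rank ∂_0 = 0, rank ∂_1 = 0 ⇒ b_0 = 3 − 0 − 0 = 3. So H_0 = Z^3.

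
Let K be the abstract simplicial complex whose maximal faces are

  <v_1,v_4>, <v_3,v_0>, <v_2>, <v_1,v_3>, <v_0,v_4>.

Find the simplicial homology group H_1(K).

H_1 ≅ Z.

Order the vertices as v_0 < v_1 < v_2 < v_3 < v_4. Listing each simplex with vertices in this order, K has dimension 1 with simplices:

  0-simplices (5): [v_0], [v_1], [v_2], [v_3], [v_4]
  1-simplices (4): [v_0,v_3], [v_0,v_4], [v_1,v_3], [v_1,v_4]

so the chain groups are C_0 ≅ Z^5, C_1 ≅ Z^4.

Boundary ∂_1: C_1 → C_0 sends each edge [p,q] (with p < q) to q − p.
The resulting 5×4 matrix has rank 3, and its Smith normal form has invariant factors (1,1,1).

Reading off H_k = ker ∂_k / im ∂_{k+1}:

  H_1: rank ker ∂_1 − rank ∂_2 = (4 − 3) − 0 = 1, and there is no ∂_2, so H_1 = Z.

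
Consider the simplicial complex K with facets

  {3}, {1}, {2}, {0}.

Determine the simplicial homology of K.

H_0 ≅ Z^4.

Order the vertices as 0 < 1 < 2 < 3. Listing each simplex with vertices in this order, K has dimension 0 with simplices:

  0-simplices (4): [0], [1], [2], [3]

so the chain groups are C_0 ≅ Z^4.

Reading off H_k = ker ∂_k / im ∂_{k+1}:

  H_0: rank C_0 − rank ∂_1 = 4 − 0 = 4, and there is no ∂_1, so H_0 ≅ Z^4.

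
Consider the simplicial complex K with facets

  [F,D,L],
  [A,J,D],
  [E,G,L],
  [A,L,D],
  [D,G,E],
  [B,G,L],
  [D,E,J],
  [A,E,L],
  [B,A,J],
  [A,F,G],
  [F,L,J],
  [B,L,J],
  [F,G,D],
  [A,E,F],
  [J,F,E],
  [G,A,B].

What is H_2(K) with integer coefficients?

H_2 ≅ Z.

Order the vertices as A < B < D < E < F < G < J < L. Listing each simplex with vertices in this order, K has dimension 2 with simplices:

  0-simplices (8): A, B, D, E, F, G, J, L
  1-simplices (24): AB, AD, AE, AF, AG, AJ, AL, BG, BJ, BL, DE, DF, DG, DJ, DL, EF, EG, EJ, EL, FG, FJ, FL, GL, JL
  2-simplices (16): ABG, ABJ, ADJ, ADL, AEF, AEL, AFG, BGL, BJL, DEG, DEJ, DFG, DFL, EFJ, EGL, FJL

giving chain groups C_0 ≅ Z^8, C_1 ≅ Z^24, C_2 ≅ Z^16.

The boundary map ∂_1: C_1 → C_0 is given by ∂[p,q] = [q] − [p].
This gives a 8×24 integer matrix of rank 7; reducing to Smith normal form yields diagonal entries (1,1,1,1,1,1,1).

Boundary ∂_2: C_2 → C_1 sends each 2-simplex [p,q,r] to [q,r] − [p,r] + [p,q]. For instance
  ∂ABJ = BJ − AJ + AB,
  ∂EGL = GL − EL + EG.
As a 24×16 matrix over Z this has rank 15, with invariant factors (1,1,1,1,1,1,1,1,1,1,1,1,1,1,1).

From H_k ≅ ker(∂_k) / im(∂_{k+1}) we obtain:

  H_2: rank ker ∂_2 − rank ∂_3 = (16 − 15) − 0 = 1, and there is no ∂_3, so H_2 ≅ Z.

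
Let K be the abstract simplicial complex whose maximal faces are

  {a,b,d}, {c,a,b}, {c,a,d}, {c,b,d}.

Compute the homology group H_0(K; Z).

H_0 ≅ Z.

Take the total order a < b < c < d on the vertex set. Then K (dimension 2) consists of the simplices:

  0-simplices (4): a, b, c, d
  1-simplices (6): ab, ac, ad, bc, bd, cd
  2-simplices (4): abc, abd, acd, bcd

giving chain groups C_0 ≅ Z^4, C_1 ≅ Z^6, C_2 ≅ Z^4.

∂_1: C_1 → C_0 is given by ∂[p,q] = [q] − [p].
As a 4×6 matrix over Z this has rank 3, with invariant factors (1,1,1).

∂_2: C_2 → C_1 sends each 2-simplex [p,q,r] to [q,r] − [p,r] + [p,q]. For instance
  ∂bcd = cd − bd + bc,
  ∂abc = bc − ac + ab.
This gives a 6×4 integer matrix of rank 3; reducing to Smith normal form yields diagonal entries (1,1,1).

From H_k ≅ ker(∂_k) / im(∂_{k+1}) we obtain:

  H_0: rank C_0 − rank ∂_1 = 4 − 3 = 1, and the invariant factors of ∂_1 are all 1, so H_0 = Z.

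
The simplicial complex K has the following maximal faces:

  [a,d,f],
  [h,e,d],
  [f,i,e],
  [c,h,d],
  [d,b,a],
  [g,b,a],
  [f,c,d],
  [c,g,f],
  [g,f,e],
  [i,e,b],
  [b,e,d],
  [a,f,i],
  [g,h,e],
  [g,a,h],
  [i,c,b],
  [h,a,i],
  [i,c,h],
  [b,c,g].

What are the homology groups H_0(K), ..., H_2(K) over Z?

H_0 = Z,  H_1 = Z^2,  H_2 = Z.

Take the total order a < b < c < d < e < f < g < h < i on the vertex set. Then K (dimension 2) consists of the simplices:

  0-simplices (9): a, b, c, d, e, f, g, h, i
  1-simplices (27): ab, ad, af, ag, ah, ai, bc, bd, be, bg, bi, cd, cf, cg, ch, ci, de, df, dh, ef, eg, eh, ei, fg, fi, gh, hi
  2-simplices (18): abd, abg, adf, afi, agh, ahi, bcg, bci, bde, bei, cdf, cdh, cfg, chi, deh, efg, efi, egh

Hence C_0 ≅ Z^9, C_1 ≅ Z^27, C_2 ≅ Z^18.

Boundary ∂_1: C_1 → C_0 maps an edge to its endpoints' difference, ∂[p,q] = q − p.
The resulting 9×27 matrix has rank 8, and its Smith normal form has invariant factors (1,1,1,1,1,1,1,1).

∂_2: C_2 → C_1 maps a triangle to the signed sum of its edges. For instance
  ∂cdf = df − cf + cd,
  ∂bei = ei − bi + be.
This gives a 27×18 integer matrix of rank 17; reducing to Smith normal form yields diagonal entries (1,1,1,1,1,1,1,1,1,1,1,1,1,1,1,1,1).

Computing H_k = (kernel of ∂_k) / (image of ∂_{k+1}):

  H_0: rank C_0 − rank ∂_1 = 9 − 8 = 1, and the invariant factors of ∂_1 are all 1, so H_0 = Z.
  H_1: rank ker ∂_1 − rank ∂_2 = (27 − 8) − 17 = 2, and the invariant factors of ∂_2 are all 1, so H_1 = Z^2.
  H_2: rank ker ∂_2 − rank ∂_3 = (18 − 17) − 0 = 1, and there is no ∂_3, so H_2 = Z.

As a check, the Euler characteristic is 9 − 27 + 18 = 0, which agrees with 1 − 2 + 1 = 0.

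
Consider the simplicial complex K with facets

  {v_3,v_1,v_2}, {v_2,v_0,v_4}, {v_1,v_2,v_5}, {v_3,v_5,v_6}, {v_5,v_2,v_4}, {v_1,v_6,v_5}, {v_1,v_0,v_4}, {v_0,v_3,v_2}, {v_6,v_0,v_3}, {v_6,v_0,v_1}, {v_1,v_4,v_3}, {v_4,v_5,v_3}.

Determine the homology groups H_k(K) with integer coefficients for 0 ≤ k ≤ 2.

K has 7 vertices, 18 edges, 12 triangles.
rank ∂_0 = 0, rank ∂_1 = 6 ⇒ b_0 = 7 − 0 − 6 = 1; all invariant factors of ∂_1 are 1 so no torsion. So H_0 ≅ Z.
rank ∂_1 = 6, rank ∂_2 = 12 ⇒ b_1 = 18 − 6 − 12 = 0; ∂_2 has invariant factor(s) [2] giving torsion. So H_1 ≅ Z/2.
rank ∂_2 = 12, rank ∂_3 = 0 ⇒ b_2 = 12 − 12 − 0 = 0. So H_2 ≅ 0.

H_0 ≅ Z,  H_1 ≅ Z/2,  H_2 = 0.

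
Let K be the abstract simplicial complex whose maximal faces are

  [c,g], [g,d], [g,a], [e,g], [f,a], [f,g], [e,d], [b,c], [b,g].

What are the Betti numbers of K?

Order the vertices as a < b < c < d < e < f < g. Listing each simplex with vertices in this order, K has dimension 1 with simplices:

  0-simplices (7): a, b, c, d, e, f, g
  1-simplices (9): af, ag, bc, bg, cg, de, dg, eg, fg

giving chain groups C_0 ≅ Z^7, C_1 ≅ Z^9.

∂_1: C_1 → C_0 maps an edge to its endpoints' difference, ∂[p,q] = q − p. For instance
  ∂af = f − a.
As a 7×9 matrix over Z this has rank 6, with invariant factors (1,1,1,1,1,1).

Reading off H_k = ker ∂_k / im ∂_{k+1}:

  H_0: rank C_0 − rank ∂_1 = 7 − 6 = 1, and the invariant factors of ∂_1 are all 1, so H_0 ≅ Z.
  H_1: rank ker ∂_1 − rank ∂_2 = (9 − 6) − 0 = 3, and there is no ∂_2, so H_1 ≅ Z^3.

As a check, the Euler characteristic is 7 − 9 = -2, which agrees with 1 − 3 = -2.

Hence the Betti numbers are b_0 = 1, b_1 = 3.

b_0 = 1, b_1 = 3.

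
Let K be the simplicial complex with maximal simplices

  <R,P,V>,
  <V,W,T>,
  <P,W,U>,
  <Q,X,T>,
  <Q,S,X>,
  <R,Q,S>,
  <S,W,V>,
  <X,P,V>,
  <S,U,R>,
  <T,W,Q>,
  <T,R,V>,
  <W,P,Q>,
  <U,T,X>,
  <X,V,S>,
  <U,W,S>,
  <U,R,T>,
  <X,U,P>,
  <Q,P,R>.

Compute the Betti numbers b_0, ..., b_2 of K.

b_0 = 1, b_1 = 2, b_2 = 1.

Order the vertices as P < Q < R < S < T < U < V < W < X. Listing each simplex with vertices in this order, K has dimension 2 with simplices:

  0-simplices (9): P, Q, R, S, T, U, V, W, X
  1-simplices (27): PQ, PR, PU, PV, PW, PX, QR, QS, QT, QW, QX, RS, RT, RU, RV, SU, SV, SW, SX, TU, TV, TW, TX, UW, UX, VW, VX
  2-simplices (18): PQR, PQW, PRV, PUW, PUX, PVX, QRS, QSX, QTW, QTX, RSU, RTU, RTV, SUW, SVW, SVX, TUX, TVW

Hence C_0 ≅ Z^9, C_1 ≅ Z^27, C_2 ≅ Z^18.

The boundary map ∂_1: C_1 → C_0 maps an edge to its endpoints' difference, ∂[p,q] = q − p. For instance
  ∂UX = X − U.
This gives a 9×27 integer matrix of rank 8; reducing to Smith normal form yields diagonal entries (1,1,1,1,1,1,1,1).

The boundary map ∂_2: C_2 → C_1 acts by ∂[p,q,r] = [q,r] − [p,r] + [p,q]. For instance
  ∂RTU = TU − RU + RT,
  ∂SUW = UW − SW + SU.
The resulting 27×18 matrix has rank 17, and its Smith normal form has invariant factors (1,1,1,1,1,1,1,1,1,1,1,1,1,1,1,1,1).

Computing H_k = (kernel of ∂_k) / (image of ∂_{k+1}):

  H_0: rank C_0 − rank ∂_1 = 9 − 8 = 1, and the invariant factors of ∂_1 are all 1, so H_0 = Z.
  H_1: rank ker ∂_1 − rank ∂_2 = (27 − 8) − 17 = 2, and the invariant factors of ∂_2 are all 1, so H_1 = Z^2.
  H_2: rank ker ∂_2 − rank ∂_3 = (18 − 17) − 0 = 1, and there is no ∂_3, so H_2 = Z.

Hence the Betti numbers are b_0 = 1, b_1 = 2, b_2 = 1.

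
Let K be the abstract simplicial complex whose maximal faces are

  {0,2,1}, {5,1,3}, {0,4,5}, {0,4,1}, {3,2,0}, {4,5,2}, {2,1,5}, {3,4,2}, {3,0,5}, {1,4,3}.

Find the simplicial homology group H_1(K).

H_1 = Z/2.

K has 6 vertices, 15 edges, 10 triangles.
rank ∂_1 = 5, rank ∂_2 = 10 ⇒ b_1 = 15 − 5 − 10 = 0; ∂_2 has invariant factor(s) [2] giving torsion. So H_1 = Z/2.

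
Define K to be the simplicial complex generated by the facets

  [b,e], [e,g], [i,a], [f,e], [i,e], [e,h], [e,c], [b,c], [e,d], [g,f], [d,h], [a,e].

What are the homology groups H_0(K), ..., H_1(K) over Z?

Take the total order a < b < c < d < e < f < g < h < i on the vertex set. Then K (dimension 1) consists of the simplices:

  0-simplices (9): a, b, c, d, e, f, g, h, i
  1-simplices (12): ae, ai, bc, be, ce, de, dh, ef, eg, eh, ei, fg

giving chain groups C_0 ≅ Z^9, C_1 ≅ Z^12.

The boundary map ∂_1: C_1 → C_0 is given by ∂[p,q] = [q] − [p]. For instance
  ∂be = e − b.
As a 9×12 matrix over Z this has rank 8, with invariant factors (1,1,1,1,1,1,1,1).

Now H_k = ker ∂_k / im ∂_{k+1}, so:

  H_0: rank C_0 − rank ∂_1 = 9 − 8 = 1, and the invariant factors of ∂_1 are all 1, so H_0 = Z.
  H_1: rank ker ∂_1 − rank ∂_2 = (12 − 8) − 0 = 4, and there is no ∂_2, so H_1 = Z^4.

As a check, the Euler characteristic is 9 − 12 = -3, which agrees with 1 − 4 = -3.

H_0 = Z,  H_1 = Z^4.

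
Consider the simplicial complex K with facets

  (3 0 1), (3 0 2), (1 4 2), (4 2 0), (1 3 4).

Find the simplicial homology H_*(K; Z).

H_0 ≅ Z,  H_1 ≅ Z,  H_2 = 0.

K has 5 vertices, 10 edges, 5 triangles.
rank ∂_0 = 0, rank ∂_1 = 4 ⇒ b_0 = 5 − 0 − 4 = 1; all invariant factors of ∂_1 are 1 so no torsion. So H_0 ≅ Z.
rank ∂_1 = 4, rank ∂_2 = 5 ⇒ b_1 = 10 − 4 − 5 = 1; all invariant factors of ∂_2 are 1 so no torsion. So H_1 ≅ Z.
rank ∂_2 = 5, rank ∂_3 = 0 ⇒ b_2 = 5 − 5 − 0 = 0. So H_2 ≅ 0.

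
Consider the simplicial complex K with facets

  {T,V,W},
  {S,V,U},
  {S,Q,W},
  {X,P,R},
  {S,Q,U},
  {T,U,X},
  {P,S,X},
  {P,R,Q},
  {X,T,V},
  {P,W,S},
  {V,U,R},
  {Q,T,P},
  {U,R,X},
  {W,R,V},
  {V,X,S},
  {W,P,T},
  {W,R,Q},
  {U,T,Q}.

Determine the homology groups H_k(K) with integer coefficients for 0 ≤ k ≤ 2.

Take the total order P < Q < R < S < T < U < V < W < X on the vertex set. Then K (dimension 2) consists of the simplices:

  0-simplices (9): P, Q, R, S, T, U, V, W, X
  1-simplices (27): PQ, PR, PS, PT, PW, PX, QR, QS, QT, QU, QW, RU, RV, RW, RX, SU, SV, SW, SX, TU, TV, TW, TX, UV, UX, VW, VX
  2-simplices (18): PQR, PQT, PRX, PSW, PSX, PTW, QRW, QSU, QSW, QTU, RUV, RUX, RVW, SUV, SVX, TUX, TVW, TVX

so the chain groups are C_0 ≅ Z^9, C_1 ≅ Z^27, C_2 ≅ Z^18.

The boundary map ∂_1: C_1 → C_0 maps an edge to its endpoints' difference, ∂[p,q] = q − p. For instance
  ∂QT = T − Q.
The resulting 9×27 matrix has rank 8, and its Smith normal form has invariant factors (1,1,1,1,1,1,1,1).

∂_2: C_2 → C_1 maps a triangle to the signed sum of its edges. For instance
  ∂RVW = VW − RW + RV,
  ∂QTU = TU − QU + QT.
The resulting 27×18 matrix has rank 18, and its Smith normal form has invariant factors (1,1,1,1,1,1,1,1,1,1,1,1,1,1,1,1,1,2).

Computing H_k = (kernel of ∂_k) / (image of ∂_{k+1}):

  H_0: rank C_0 − rank ∂_1 = 9 − 8 = 1, and the invariant factors of ∂_1 are all 1, so H_0 = Z.
  H_1: rank ker ∂_1 − rank ∂_2 = (27 − 8) − 18 = 1, and ∂_2 has invariant factor 2 > 1, so H_1 = Z × Z/2.
  H_2: rank ker ∂_2 − rank ∂_3 = (18 − 18) − 0 = 0, and there is no ∂_3, so H_2 = 0.

As a check, the Euler characteristic is 9 − 27 + 18 = 0, which agrees with 1 − 1 + 0 = 0.

H_0 = Z,  H_1 = Z × Z/2,  H_2 = 0.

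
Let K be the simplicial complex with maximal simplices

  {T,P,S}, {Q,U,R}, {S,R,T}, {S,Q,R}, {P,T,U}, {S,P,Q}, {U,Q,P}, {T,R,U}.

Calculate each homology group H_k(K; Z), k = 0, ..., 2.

We work with the vertex ordering P < Q < R < S < T < U. The simplices of K, each written with vertices in increasing order, are:

  0-simplices (6): P, Q, R, S, T, U
  1-simplices (12): PQ, PS, PT, PU, QR, QS, QU, RS, RT, RU, ST, TU
  2-simplices (8): PQS, PQU, PST, PTU, QRS, QRU, RST, RTU

so the chain groups are C_0 ≅ Z^6, C_1 ≅ Z^12, C_2 ≅ Z^8.

∂_1: C_1 → C_0 is given by ∂[p,q] = [q] − [p]. For instance
  ∂TU = U − T.
The resulting 6×12 matrix has rank 5, and its Smith normal form has invariant factors (1,1,1,1,1).

The boundary map ∂_2: C_2 → C_1 maps a triangle to the signed sum of its edges. For instance
  ∂PST = ST − PT + PS,
  ∂QRU = RU − QU + QR.
This gives a 12×8 integer matrix of rank 7; reducing to Smith normal form yields diagonal entries (1,1,1,1,1,1,1).

Now H_k = ker ∂_k / im ∂_{k+1}, so:

  H_0: rank C_0 − rank ∂_1 = 6 − 5 = 1, and the invariant factors of ∂_1 are all 1, so H_0 = Z.
  H_1: rank ker ∂_1 − rank ∂_2 = (12 − 5) − 7 = 0, and the invariant factors of ∂_2 are all 1, so H_1 = 0.
  H_2: rank ker ∂_2 − rank ∂_3 = (8 − 7) − 0 = 1, and there is no ∂_3, so H_2 = Z.

As a check, the Euler characteristic is 6 − 12 + 8 = 2, which agrees with 1 − 0 + 1 = 2.

H_0 = Z,  H_1 = 0,  H_2 = Z.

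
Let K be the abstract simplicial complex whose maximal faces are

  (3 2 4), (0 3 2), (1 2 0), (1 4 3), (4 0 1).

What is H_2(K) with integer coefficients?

H_2 ≅ 0.

Take the total order 0 < 1 < 2 < 3 < 4 on the vertex set. Then K (dimension 2) consists of the simplices:

  0-simplices (5): [0], [1], [2], [3], [4]
  1-simplices (10): [0,1], [0,2], [0,3], [0,4], [1,2], [1,3], [1,4], [2,3], [2,4], [3,4]
  2-simplices (5): [0,1,2], [0,1,4], [0,2,3], [1,3,4], [2,3,4]

so the chain groups are C_0 ≅ Z^5, C_1 ≅ Z^10, C_2 ≅ Z^5.

Boundary ∂_1: C_1 → C_0 is given by ∂[p,q] = [q] − [p].
The 5×10 boundary matrix has rank 4 and Smith normal form diag(1,1,1,1).

The boundary map ∂_2: C_2 → C_1 maps a triangle to the signed sum of its edges. For instance
  ∂[1,3,4] = [3,4] − [1,4] + [1,3],
  ∂[0,2,3] = [2,3] − [0,3] + [0,2].
This gives a 10×5 integer matrix of rank 5; reducing to Smith normal form yields diagonal entries (1,1,1,1,1).

Now H_k = ker ∂_k / im ∂_{k+1}, so:

  H_2: rank ker ∂_2 − rank ∂_3 = (5 − 5) − 0 = 0, and there is no ∂_3, so H_2 = 0.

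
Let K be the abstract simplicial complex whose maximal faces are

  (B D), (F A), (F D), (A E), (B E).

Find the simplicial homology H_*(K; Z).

H_0 ≅ Z,  H_1 ≅ Z.

K has 5 vertices, 5 edges.
rank ∂_0 = 0, rank ∂_1 = 4 ⇒ b_0 = 5 − 0 − 4 = 1; all invariant factors of ∂_1 are 1 so no torsion. So H_0 = Z.
rank ∂_1 = 4, rank ∂_2 = 0 ⇒ b_1 = 5 − 4 − 0 = 1. So H_1 = Z.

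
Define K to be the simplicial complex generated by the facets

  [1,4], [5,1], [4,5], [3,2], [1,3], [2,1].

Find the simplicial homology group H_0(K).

Fix the vertex order 1 < 2 < 3 < 4 < 5 and write every simplex with vertices in increasing order. Then dim K = 1 and the simplices of K are:

  0-simplices (5): [1], [2], [3], [4], [5]
  1-simplices (6): [1,2], [1,3], [1,4], [1,5], [2,3], [4,5]

so the chain groups are C_0 ≅ Z^5, C_1 ≅ Z^6.

Boundary ∂_1: C_1 → C_0 sends each edge [p,q] (with p < q) to q − p.
This gives a 5×6 integer matrix of rank 4; reducing to Smith normal form yields diagonal entries (1,1,1,1).

From H_k ≅ ker(∂_k) / im(∂_{k+1}) we obtain:

  H_0: rank C_0 − rank ∂_1 = 5 − 4 = 1, and the invariant factors of ∂_1 are all 1, so H_0 ≅ Z.

H_0 ≅ Z.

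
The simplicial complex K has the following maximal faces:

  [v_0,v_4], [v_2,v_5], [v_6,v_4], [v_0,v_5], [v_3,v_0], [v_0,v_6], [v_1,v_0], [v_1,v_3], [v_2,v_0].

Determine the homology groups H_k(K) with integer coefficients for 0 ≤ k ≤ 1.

H_0 = Z,  H_1 = Z^3.

K has 7 vertices, 9 edges.
rank ∂_0 = 0, rank ∂_1 = 6 ⇒ b_0 = 7 − 0 − 6 = 1; all invariant factors of ∂_1 are 1 so no torsion. So H_0 = Z.
rank ∂_1 = 6, rank ∂_2 = 0 ⇒ b_1 = 9 − 6 − 0 = 3. So H_1 = Z^3.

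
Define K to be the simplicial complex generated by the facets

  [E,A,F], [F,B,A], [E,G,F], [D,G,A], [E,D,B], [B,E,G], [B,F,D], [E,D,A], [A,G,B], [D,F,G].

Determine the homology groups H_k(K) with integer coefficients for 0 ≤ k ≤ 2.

Take the total order A < B < D < E < F < G on the vertex set. Then K (dimension 2) consists of the simplices:

  0-simplices (6): A, B, D, E, F, G
  1-simplices (15): AB, AD, AE, AF, AG, BD, BE, BF, BG, DE, DF, DG, EF, EG, FG
  2-simplices (10): ABF, ABG, ADE, ADG, AEF, BDE, BDF, BEG, DFG, EFG

Hence C_0 ≅ Z^6, C_1 ≅ Z^15, C_2 ≅ Z^10.

∂_1: C_1 → C_0 sends each edge [p,q] (with p < q) to q − p. For instance
  ∂BF = F − B.
As a 6×15 matrix over Z this has rank 5, with invariant factors (1,1,1,1,1).

Boundary ∂_2: C_2 → C_1 sends each 2-simplex [p,q,r] to [q,r] − [p,r] + [p,q]. For instance
  ∂BEG = EG − BG + BE,
  ∂EFG = FG − EG + EF.
This gives a 15×10 integer matrix of rank 10; reducing to Smith normal form yields diagonal entries (1,1,1,1,1,1,1,1,1,2).

Now H_k = ker ∂_k / im ∂_{k+1}, so:

  H_0: rank C_0 − rank ∂_1 = 6 − 5 = 1, and the invariant factors of ∂_1 are all 1, so H_0 ≅ Z.
  H_1: rank ker ∂_1 − rank ∂_2 = (15 − 5) − 10 = 0, and ∂_2 has invariant factor 2 > 1, so H_1 ≅ Z/2Z.
  H_2: rank ker ∂_2 − rank ∂_3 = (10 − 10) − 0 = 0, and there is no ∂_3, so H_2 ≅ 0.

(K is a triangulation of the real projective plane RP^2.)

H_0 = Z,  H_1 = Z/2Z,  H_2 = 0.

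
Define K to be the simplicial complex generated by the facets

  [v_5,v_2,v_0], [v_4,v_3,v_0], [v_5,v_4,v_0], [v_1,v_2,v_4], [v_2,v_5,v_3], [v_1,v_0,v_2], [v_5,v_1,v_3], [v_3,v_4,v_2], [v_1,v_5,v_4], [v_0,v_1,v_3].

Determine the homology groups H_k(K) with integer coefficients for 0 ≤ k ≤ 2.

We work with the vertex ordering v_0 < v_1 < v_2 < v_3 < v_4 < v_5. The simplices of K, each written with vertices in increasing order, are:

  0-simplices (6): [v_0], [v_1], [v_2], [v_3], [v_4], [v_5]
  1-simplices (15): (15 of them)
  2-simplices (10): [v_0,v_1,v_2], [v_0,v_1,v_3], [v_0,v_2,v_5], [v_0,v_3,v_4], [v_0,v_4,v_5], [v_1,v_2,v_4], [v_1,v_3,v_5], [v_1,v_4,v_5], [v_2,v_3,v_4], [v_2,v_3,v_5]

Hence C_0 ≅ Z^6, C_1 ≅ Z^15, C_2 ≅ Z^10.

∂_1: C_1 → C_0 maps an edge to its endpoints' difference, ∂[p,q] = q − p. For instance
  ∂[v_1,v_4] = [v_4] − [v_1].
As a 6×15 matrix over Z this has rank 5, with invariant factors (1,1,1,1,1).

∂_2: C_2 → C_1 maps a triangle to the signed sum of its edges. For instance
  ∂[v_0,v_3,v_4] = [v_3,v_4] − [v_0,v_4] + [v_0,v_3],
  ∂[v_0,v_2,v_5] = [v_2,v_5] − [v_0,v_5] + [v_0,v_2].
As a 15×10 matrix over Z this has rank 10, with invariant factors (1,1,1,1,1,1,1,1,1,2).

Now H_k = ker ∂_k / im ∂_{k+1}, so:

  H_0: rank C_0 − rank ∂_1 = 6 − 5 = 1, and the invariant factors of ∂_1 are all 1, so H_0 ≅ Z.
  H_1: rank ker ∂_1 − rank ∂_2 = (15 − 5) − 10 = 0, and ∂_2 has invariant factor 2 > 1, so H_1 ≅ Z/2Z.
  H_2: rank ker ∂_2 − rank ∂_3 = (10 − 10) − 0 = 0, and there is no ∂_3, so H_2 ≅ 0.

As a check, the Euler characteristic is 6 − 15 + 10 = 1, which agrees with 1 − 0 + 0 = 1.

H_0 ≅ Z,  H_1 ≅ Z/2Z,  H_2 = 0.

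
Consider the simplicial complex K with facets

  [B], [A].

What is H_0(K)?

Fix the vertex order A < B and write every simplex with vertices in increasing order. Then dim K = 0 and the simplices of K are:

  0-simplices (2): A, B

so the chain groups are C_0 ≅ Z^2.

Computing H_k = (kernel of ∂_k) / (image of ∂_{k+1}):

  H_0: rank C_0 − rank ∂_1 = 2 − 0 = 2, and there is no ∂_1, so H_0 = Z^2.

H_0 = Z^2.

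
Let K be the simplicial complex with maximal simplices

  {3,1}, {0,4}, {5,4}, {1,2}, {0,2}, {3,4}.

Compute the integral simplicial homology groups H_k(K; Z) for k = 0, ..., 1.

Order the vertices as 0 < 1 < 2 < 3 < 4 < 5. Listing each simplex with vertices in this order, K has dimension 1 with simplices:

  0-simplices (6): [0], [1], [2], [3], [4], [5]
  1-simplices (6): [0,2], [0,4], [1,2], [1,3], [3,4], [4,5]

so the chain groups are C_0 ≅ Z^6, C_1 ≅ Z^6.

Boundary ∂_1: C_1 → C_0 sends each edge [p,q] (with p < q) to q − p.
The 6×6 boundary matrix has rank 5 and Smith normal form diag(1,1,1,1,1).

Computing H_k = (kernel of ∂_k) / (image of ∂_{k+1}):

  H_0: rank C_0 − rank ∂_1 = 6 − 5 = 1, and the invariant factors of ∂_1 are all 1, so H_0 = Z.
  H_1: rank ker ∂_1 − rank ∂_2 = (6 − 5) − 0 = 1, and there is no ∂_2, so H_1 = Z.

As a check, the Euler characteristic is 6 − 6 = 0, which agrees with 1 − 1 = 0.

H_0 = Z,  H_1 = Z.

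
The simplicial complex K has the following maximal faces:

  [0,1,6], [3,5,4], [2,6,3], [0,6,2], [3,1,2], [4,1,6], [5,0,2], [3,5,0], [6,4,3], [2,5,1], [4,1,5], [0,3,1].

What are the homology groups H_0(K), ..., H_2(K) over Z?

Order the vertices as 0 < 1 < 2 < 3 < 4 < 5 < 6. Listing each simplex with vertices in this order, K has dimension 2 with simplices:

  0-simplices (7): [0], [1], [2], [3], [4], [5], [6]
  1-simplices (18): [0,1], [0,2], [0,3], [0,5], [0,6], [1,2], [1,3], [1,4], [1,5], [1,6], [2,3], [2,5], [2,6], [3,4], [3,5], [3,6], [4,5], [4,6]
  2-simplices (12): [0,1,3], [0,1,6], [0,2,5], [0,2,6], [0,3,5], [1,2,3], [1,2,5], [1,4,5], [1,4,6], [2,3,6], [3,4,5], [3,4,6]

giving chain groups C_0 ≅ Z^7, C_1 ≅ Z^18, C_2 ≅ Z^12.

∂_1: C_1 → C_0 is given by ∂[p,q] = [q] − [p]. For instance
  ∂[0,6] = [6] − [0].
The resulting 7×18 matrix has rank 6, and its Smith normal form has invariant factors (1,1,1,1,1,1).

Boundary ∂_2: C_2 → C_1 maps a triangle to the signed sum of its edges. For instance
  ∂[0,2,6] = [2,6] − [0,6] + [0,2],
  ∂[2,3,6] = [3,6] − [2,6] + [2,3].
The resulting 18×12 matrix has rank 12, and its Smith normal form has invariant factors (1,1,1,1,1,1,1,1,1,1,1,2).

From H_k ≅ ker(∂_k) / im(∂_{k+1}) we obtain:

  H_0: rank C_0 − rank ∂_1 = 7 − 6 = 1, and the invariant factors of ∂_1 are all 1, so H_0 ≅ Z.
  H_1: rank ker ∂_1 − rank ∂_2 = (18 − 6) − 12 = 0, and ∂_2 has invariant factor 2 > 1, so H_1 ≅ Z/2.
  H_2: rank ker ∂_2 − rank ∂_3 = (12 − 12) − 0 = 0, and there is no ∂_3, so H_2 ≅ 0.

(K is a triangulation of the real projective plane RP^2.)

H_0 = Z,  H_1 = Z/2,  H_2 = 0.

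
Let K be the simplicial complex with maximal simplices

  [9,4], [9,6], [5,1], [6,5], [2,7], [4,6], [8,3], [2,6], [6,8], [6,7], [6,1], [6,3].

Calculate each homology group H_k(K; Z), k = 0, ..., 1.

H_0 = Z,  H_1 = Z^4.

Order the vertices as 1 < 2 < 3 < 4 < 5 < 6 < 7 < 8 < 9. Listing each simplex with vertices in this order, K has dimension 1 with simplices:

  0-simplices (9): [1], [2], [3], [4], [5], [6], [7], [8], [9]
  1-simplices (12): [1,5], [1,6], [2,6], [2,7], [3,6], [3,8], [4,6], [4,9], [5,6], [6,7], [6,8], [6,9]

Hence C_0 ≅ Z^9, C_1 ≅ Z^12.

Boundary ∂_1: C_1 → C_0 maps an edge to its endpoints' difference, ∂[p,q] = q − p.
This gives a 9×12 integer matrix of rank 8; reducing to Smith normal form yields diagonal entries (1,1,1,1,1,1,1,1).

Reading off H_k = ker ∂_k / im ∂_{k+1}:

  H_0: rank C_0 − rank ∂_1 = 9 − 8 = 1, and the invariant factors of ∂_1 are all 1, so H_0 ≅ Z.
  H_1: rank ker ∂_1 − rank ∂_2 = (12 − 8) − 0 = 4, and there is no ∂_2, so H_1 ≅ Z^4.

(K is a triangulation of a wedge of 4 circles.)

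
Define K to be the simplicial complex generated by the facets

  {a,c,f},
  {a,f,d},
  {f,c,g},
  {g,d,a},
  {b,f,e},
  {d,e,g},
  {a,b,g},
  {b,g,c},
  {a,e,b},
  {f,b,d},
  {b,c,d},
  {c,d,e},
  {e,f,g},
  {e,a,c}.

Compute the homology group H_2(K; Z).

H_2 = Z.

We work with the vertex ordering a < b < c < d < e < f < g. The simplices of K, each written with vertices in increasing order, are:

  0-simplices (7): a, b, c, d, e, f, g
  1-simplices (21): ab, ac, ad, ae, af, ag, bc, bd, be, bf, bg, cd, ce, cf, cg, de, df, dg, ef, eg, fg
  2-simplices (14): abe, abg, ace, acf, adf, adg, bcd, bcg, bdf, bef, cde, cfg, deg, efg

giving chain groups C_0 ≅ Z^7, C_1 ≅ Z^21, C_2 ≅ Z^14.

The boundary map ∂_1: C_1 → C_0 maps an edge to its endpoints' difference, ∂[p,q] = q − p.
The resulting 7×21 matrix has rank 6, and its Smith normal form has invariant factors (1,1,1,1,1,1).

Boundary ∂_2: C_2 → C_1 maps a triangle to the signed sum of its edges. For instance
  ∂bcg = cg − bg + bc,
  ∂deg = eg − dg + de.
As a 21×14 matrix over Z this has rank 13, with invariant factors (1,1,1,1,1,1,1,1,1,1,1,1,1).

Computing H_k = (kernel of ∂_k) / (image of ∂_{k+1}):

  H_2: rank ker ∂_2 − rank ∂_3 = (14 − 13) − 0 = 1, and there is no ∂_3, so H_2 = Z.

(K is a triangulation of the torus T^2.)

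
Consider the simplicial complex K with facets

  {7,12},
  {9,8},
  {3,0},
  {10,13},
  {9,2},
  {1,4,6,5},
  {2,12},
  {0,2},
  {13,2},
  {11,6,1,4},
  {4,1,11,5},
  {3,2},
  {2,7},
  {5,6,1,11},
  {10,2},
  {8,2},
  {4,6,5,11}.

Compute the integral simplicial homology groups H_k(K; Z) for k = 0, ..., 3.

H_0 ≅ Z^2,  H_1 ≅ Z^4,  H_2 = 0,  H_3 ≅ Z.

K has 14 vertices, 22 edges, 10 triangles, 5 3-simplices.
rank ∂_0 = 0, rank ∂_1 = 12 ⇒ b_0 = 14 − 0 − 12 = 2; all invariant factors of ∂_1 are 1 so no torsion. So H_0 = Z^2.
rank ∂_1 = 12, rank ∂_2 = 6 ⇒ b_1 = 22 − 12 − 6 = 4; all invariant factors of ∂_2 are 1 so no torsion. So H_1 = Z^4.
rank ∂_2 = 6, rank ∂_3 = 4 ⇒ b_2 = 10 − 6 − 4 = 0; all invariant factors of ∂_3 are 1 so no torsion. So H_2 = 0.
rank ∂_3 = 4, rank ∂_4 = 0 ⇒ b_3 = 5 − 4 − 0 = 1. So H_3 = Z.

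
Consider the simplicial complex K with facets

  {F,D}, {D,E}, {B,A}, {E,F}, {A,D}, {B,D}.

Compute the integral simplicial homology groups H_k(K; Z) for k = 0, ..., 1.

K has 5 vertices, 6 edges.
rank ∂_0 = 0, rank ∂_1 = 4 ⇒ b_0 = 5 − 0 − 4 = 1; all invariant factors of ∂_1 are 1 so no torsion. So H_0 = Z.
rank ∂_1 = 4, rank ∂_2 = 0 ⇒ b_1 = 6 − 4 − 0 = 2. So H_1 = Z^2.

H_0 = Z,  H_1 = Z^2.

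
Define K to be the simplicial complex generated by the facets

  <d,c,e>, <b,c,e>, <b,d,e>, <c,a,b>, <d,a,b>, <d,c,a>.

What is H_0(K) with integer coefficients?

Order the vertices as a < b < c < d < e. Listing each simplex with vertices in this order, K has dimension 2 with simplices:

  0-simplices (5): a, b, c, d, e
  1-simplices (9): ab, ac, ad, bc, bd, be, cd, ce, de
  2-simplices (6): abc, abd, acd, bce, bde, cde

giving chain groups C_0 ≅ Z^5, C_1 ≅ Z^9, C_2 ≅ Z^6.

Boundary ∂_1: C_1 → C_0 sends each edge [p,q] (with p < q) to q − p.
As a 5×9 matrix over Z this has rank 4, with invariant factors (1,1,1,1).

Boundary ∂_2: C_2 → C_1 sends each 2-simplex [p,q,r] to [q,r] − [p,r] + [p,q]. For instance
  ∂abd = bd − ad + ab,
  ∂bde = de − be + bd.
The resulting 9×6 matrix has rank 5, and its Smith normal form has invariant factors (1,1,1,1,1).

From H_k ≅ ker(∂_k) / im(∂_{k+1}) we obtain:

  H_0: rank C_0 − rank ∂_1 = 5 − 4 = 1, and the invariant factors of ∂_1 are all 1, so H_0 = Z.

H_0 ≅ Z.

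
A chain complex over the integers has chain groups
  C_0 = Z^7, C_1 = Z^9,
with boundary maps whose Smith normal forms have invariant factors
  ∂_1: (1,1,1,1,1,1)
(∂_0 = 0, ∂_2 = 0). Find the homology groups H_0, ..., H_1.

H_0 ≅ Z,  H_1 ≅ Z^3.

H_0: b_0 = 7 − 0 − 6 = 1; torsion from ∂_1 factors > 1: none. So H_0 ≅ Z.
H_1: b_1 = 9 − 6 − 0 = 3; torsion from ∂_2 factors > 1: none. So H_1 ≅ Z^3.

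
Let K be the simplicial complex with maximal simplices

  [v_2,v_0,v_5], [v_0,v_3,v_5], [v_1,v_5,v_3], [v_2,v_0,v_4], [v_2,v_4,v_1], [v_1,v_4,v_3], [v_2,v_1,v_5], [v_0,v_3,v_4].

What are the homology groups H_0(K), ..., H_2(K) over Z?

H_0 ≅ Z,  H_1 = 0,  H_2 ≅ Z.

K has 6 vertices, 12 edges, 8 triangles.
rank ∂_0 = 0, rank ∂_1 = 5 ⇒ b_0 = 6 − 0 − 5 = 1; all invariant factors of ∂_1 are 1 so no torsion. So H_0 = Z.
rank ∂_1 = 5, rank ∂_2 = 7 ⇒ b_1 = 12 − 5 − 7 = 0; all invariant factors of ∂_2 are 1 so no torsion. So H_1 = 0.
rank ∂_2 = 7, rank ∂_3 = 0 ⇒ b_2 = 8 − 7 − 0 = 1. So H_2 = Z.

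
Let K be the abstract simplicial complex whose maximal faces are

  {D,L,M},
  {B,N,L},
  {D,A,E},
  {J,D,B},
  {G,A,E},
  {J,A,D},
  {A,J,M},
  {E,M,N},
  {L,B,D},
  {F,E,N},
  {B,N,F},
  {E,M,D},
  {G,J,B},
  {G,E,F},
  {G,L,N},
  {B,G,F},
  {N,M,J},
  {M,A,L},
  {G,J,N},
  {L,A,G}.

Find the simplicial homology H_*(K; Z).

Order the vertices as A < B < D < E < F < G < J < L < M < N. Listing each simplex with vertices in this order, K has dimension 2 with simplices:

  0-simplices (10): A, B, D, E, F, G, J, L, M, N
  1-simplices (30): AD, AE, AG, AJ, AL, AM, BD, BF, BG, BJ, BL, BN, DE, DJ, DL, DM, EF, EG, EM, EN, FG, FN, GJ, GL, GN, JM, JN, LM, LN, MN
  2-simplices (20): ADE, ADJ, AEG, AGL, AJM, ALM, BDJ, BDL, BFG, BFN, BGJ, BLN, DEM, DLM, EFG, EFN, EMN, GJN, GLN, JMN

giving chain groups C_0 ≅ Z^10, C_1 ≅ Z^30, C_2 ≅ Z^20.

Boundary ∂_1: C_1 → C_0 is given by ∂[p,q] = [q] − [p]. For instance
  ∂LN = N − L.
As a 10×30 matrix over Z this has rank 9, with invariant factors (1,1,1,1,1,1,1,1,1).

∂_2: C_2 → C_1 sends each 2-simplex [p,q,r] to [q,r] − [p,r] + [p,q]. For instance
  ∂AGL = GL − AL + AG,
  ∂AJM = JM − AM + AJ.
This gives a 30×20 integer matrix of rank 20; reducing to Smith normal form yields diagonal entries (1,1,1,1,1,1,1,1,1,1,1,1,1,1,1,1,1,1,1,2).

Now H_k = ker ∂_k / im ∂_{k+1}, so:

  H_0: rank C_0 − rank ∂_1 = 10 − 9 = 1, and the invariant factors of ∂_1 are all 1, so H_0 = Z.
  H_1: rank ker ∂_1 − rank ∂_2 = (30 − 9) − 20 = 1, and ∂_2 has invariant factor 2 > 1, so H_1 = Z × Z/2.
  H_2: rank ker ∂_2 − rank ∂_3 = (20 − 20) − 0 = 0, and there is no ∂_3, so H_2 = 0.

As a check, the Euler characteristic is 10 − 30 + 20 = 0, which agrees with 1 − 1 + 0 = 0.

H_0 = Z,  H_1 = Z × Z/2,  H_2 = 0.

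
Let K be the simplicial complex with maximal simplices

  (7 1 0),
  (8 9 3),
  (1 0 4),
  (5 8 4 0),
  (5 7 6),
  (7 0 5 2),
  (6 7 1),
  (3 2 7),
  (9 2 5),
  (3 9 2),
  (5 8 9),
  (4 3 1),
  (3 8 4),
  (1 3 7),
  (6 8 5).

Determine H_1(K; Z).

H_1 ≅ 0.

Order the vertices as 0 < 1 < 2 < 3 < 4 < 5 < 6 < 7 < 8 < 9. Listing each simplex with vertices in this order, K has dimension 3 with simplices:

  0-simplices (10): [0], [1], [2], [3], [4], [5], [6], [7], [8], [9]
  1-simplices (27): (27 of them)
  2-simplices (21): (21 of them)
  3-simplices (2): [0,2,5,7], [0,4,5,8]

giving chain groups C_0 ≅ Z^10, C_1 ≅ Z^27, C_2 ≅ Z^21, C_3 ≅ Z^2.

The boundary map ∂_1: C_1 → C_0 sends each edge [p,q] (with p < q) to q − p. For instance
  ∂[2,5] = [5] − [2].
This gives a 10×27 integer matrix of rank 9; reducing to Smith normal form yields diagonal entries (1,1,1,1,1,1,1,1,1).

Boundary ∂_2: C_2 → C_1 acts by ∂[p,q,r] = [q,r] − [p,r] + [p,q]. For instance
  ∂[0,2,5] = [2,5] − [0,5] + [0,2],
  ∂[2,5,9] = [5,9] − [2,9] + [2,5].
The 27×21 boundary matrix has rank 18 and Smith normal form diag(1,1,1,1,1,1,1,1,1,1,1,1,1,1,1,1,1,1).

Boundary ∂_3: C_3 → C_2 sends each 3-simplex σ to the alternating sum Σ_i (−1)^i (σ with its i-th vertex removed). For instance
  ∂[0,4,5,8] = [4,5,8] − [0,5,8] + [0,4,8] − [0,4,5],
  ∂[0,2,5,7] = [2,5,7] − [0,5,7] + [0,2,7] − [0,2,5].
This gives a 21×2 integer matrix of rank 2; reducing to Smith normal form yields diagonal entries (1,1).

Now H_k = ker ∂_k / im ∂_{k+1}, so:

  H_1: rank ker ∂_1 − rank ∂_2 = (27 − 9) − 18 = 0, and the invariant factors of ∂_2 are all 1, so H_1 = 0.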